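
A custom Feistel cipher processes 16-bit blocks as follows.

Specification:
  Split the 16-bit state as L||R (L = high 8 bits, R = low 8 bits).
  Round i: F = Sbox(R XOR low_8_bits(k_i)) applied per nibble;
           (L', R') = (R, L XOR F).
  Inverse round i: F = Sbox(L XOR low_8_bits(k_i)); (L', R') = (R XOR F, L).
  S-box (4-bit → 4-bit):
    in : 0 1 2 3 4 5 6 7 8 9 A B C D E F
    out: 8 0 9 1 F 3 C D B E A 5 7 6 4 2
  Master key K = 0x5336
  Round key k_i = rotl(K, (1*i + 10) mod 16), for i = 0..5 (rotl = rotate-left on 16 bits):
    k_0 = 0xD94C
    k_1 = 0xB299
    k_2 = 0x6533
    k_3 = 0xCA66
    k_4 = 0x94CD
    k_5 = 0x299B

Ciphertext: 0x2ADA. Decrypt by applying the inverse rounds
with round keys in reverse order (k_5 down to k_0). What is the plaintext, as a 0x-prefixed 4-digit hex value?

0x9D52

s_0 = ciphertext = 0x2ADA
s_1 = InvRound(s_0, k_5) = 0x8A2A
s_2 = InvRound(s_1, k_4) = 0xD78A
s_3 = InvRound(s_2, k_3) = 0xDAD7
s_4 = InvRound(s_3, k_2) = 0x99DA
s_5 = InvRound(s_4, k_1) = 0x5299
s_6 = InvRound(s_5, k_0) = 0x9D52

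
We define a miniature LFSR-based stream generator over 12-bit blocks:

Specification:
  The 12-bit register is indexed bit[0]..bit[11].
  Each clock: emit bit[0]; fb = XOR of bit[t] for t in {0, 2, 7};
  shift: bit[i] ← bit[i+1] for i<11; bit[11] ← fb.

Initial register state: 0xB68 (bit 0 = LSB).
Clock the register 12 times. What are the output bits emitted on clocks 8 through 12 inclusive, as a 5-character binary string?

01101

reg_0 = 0xB68
clock 1: out=0, reg = 0x5B4
clock 2: out=0, reg = 0x2DA
clock 3: out=0, reg = 0x96D
clock 4: out=1, reg = 0x4B6
clock 5: out=0, reg = 0x25B
clock 6: out=1, reg = 0x92D
clock 7: out=1, reg = 0x496
clock 8: out=0, reg = 0x24B
clock 9: out=1, reg = 0x925
clock 10: out=1, reg = 0x492
clock 11: out=0, reg = 0xA49
clock 12: out=1, reg = 0xD24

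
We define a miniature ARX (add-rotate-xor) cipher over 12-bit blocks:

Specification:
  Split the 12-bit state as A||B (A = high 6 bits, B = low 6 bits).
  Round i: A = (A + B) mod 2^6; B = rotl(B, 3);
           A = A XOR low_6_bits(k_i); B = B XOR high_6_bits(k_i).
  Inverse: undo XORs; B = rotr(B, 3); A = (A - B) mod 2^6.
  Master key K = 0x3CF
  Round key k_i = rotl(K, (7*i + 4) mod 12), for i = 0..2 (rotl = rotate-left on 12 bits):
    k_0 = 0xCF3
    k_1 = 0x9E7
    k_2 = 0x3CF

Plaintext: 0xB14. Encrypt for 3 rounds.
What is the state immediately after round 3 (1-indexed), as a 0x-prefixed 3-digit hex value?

0x7E2

s_0 = plaintext = 0xB14
s_1 = Round(s_0, k_0) = 0xCD1
s_2 = Round(s_1, k_1) = 0x8ED
s_3 = Round(s_2, k_2) = 0x7E2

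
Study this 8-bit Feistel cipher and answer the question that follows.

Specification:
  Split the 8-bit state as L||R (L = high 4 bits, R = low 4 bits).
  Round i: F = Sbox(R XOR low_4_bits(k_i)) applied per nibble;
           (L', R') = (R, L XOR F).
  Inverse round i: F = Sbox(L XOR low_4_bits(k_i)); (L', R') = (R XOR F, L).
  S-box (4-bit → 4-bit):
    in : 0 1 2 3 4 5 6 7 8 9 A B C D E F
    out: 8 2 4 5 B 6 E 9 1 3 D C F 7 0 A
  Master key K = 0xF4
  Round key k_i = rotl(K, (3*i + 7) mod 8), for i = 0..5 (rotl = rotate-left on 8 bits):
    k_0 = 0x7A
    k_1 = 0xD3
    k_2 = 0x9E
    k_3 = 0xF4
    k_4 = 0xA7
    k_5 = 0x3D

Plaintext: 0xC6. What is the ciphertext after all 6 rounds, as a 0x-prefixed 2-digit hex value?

s_0 = plaintext = 0xC6
s_1 = Round(s_0, k_0) = 0x63
s_2 = Round(s_1, k_1) = 0x3E
s_3 = Round(s_2, k_2) = 0xEB
s_4 = Round(s_3, k_3) = 0xB4
s_5 = Round(s_4, k_4) = 0x4E
s_6 = Round(s_5, k_5) = 0xE1

0xE1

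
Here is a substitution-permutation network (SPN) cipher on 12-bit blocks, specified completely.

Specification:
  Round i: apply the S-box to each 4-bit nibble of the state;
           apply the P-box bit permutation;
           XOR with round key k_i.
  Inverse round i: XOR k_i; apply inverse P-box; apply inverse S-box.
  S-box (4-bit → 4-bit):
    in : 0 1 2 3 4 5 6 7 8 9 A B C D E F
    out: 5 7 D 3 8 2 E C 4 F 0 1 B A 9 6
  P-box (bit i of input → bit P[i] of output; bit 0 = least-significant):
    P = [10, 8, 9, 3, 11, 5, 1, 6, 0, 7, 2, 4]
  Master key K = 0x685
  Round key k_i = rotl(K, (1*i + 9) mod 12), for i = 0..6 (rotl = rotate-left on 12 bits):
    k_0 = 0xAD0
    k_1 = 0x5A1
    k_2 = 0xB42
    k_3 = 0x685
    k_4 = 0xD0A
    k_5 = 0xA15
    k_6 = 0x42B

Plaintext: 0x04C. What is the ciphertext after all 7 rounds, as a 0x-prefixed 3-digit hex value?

0x21A

s_0 = plaintext = 0x04C
s_1 = Round(s_0, k_0) = 0xF9D
s_2 = Round(s_1, k_1) = 0xC4F
s_3 = Round(s_2, k_2) = 0x893
s_4 = Round(s_3, k_3) = 0xBE3
s_5 = Round(s_4, k_4) = 0x04B
s_6 = Round(s_5, k_5) = 0xE50
s_7 = Round(s_6, k_6) = 0x21A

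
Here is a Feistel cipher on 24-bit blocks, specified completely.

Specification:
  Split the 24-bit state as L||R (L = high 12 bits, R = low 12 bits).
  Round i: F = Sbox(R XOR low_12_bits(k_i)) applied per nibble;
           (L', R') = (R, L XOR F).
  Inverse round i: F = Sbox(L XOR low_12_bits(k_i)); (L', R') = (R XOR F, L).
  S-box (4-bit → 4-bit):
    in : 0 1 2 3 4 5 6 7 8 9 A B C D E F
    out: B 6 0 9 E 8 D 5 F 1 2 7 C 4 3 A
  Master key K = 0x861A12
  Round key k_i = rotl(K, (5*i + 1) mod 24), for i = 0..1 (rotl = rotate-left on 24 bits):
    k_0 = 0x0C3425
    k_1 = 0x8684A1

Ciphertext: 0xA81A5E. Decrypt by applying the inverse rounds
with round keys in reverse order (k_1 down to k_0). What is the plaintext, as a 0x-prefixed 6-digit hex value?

0xEDA955

s_0 = ciphertext = 0xA81A5E
s_1 = InvRound(s_0, k_1) = 0x955A81
s_2 = InvRound(s_1, k_0) = 0xEDA955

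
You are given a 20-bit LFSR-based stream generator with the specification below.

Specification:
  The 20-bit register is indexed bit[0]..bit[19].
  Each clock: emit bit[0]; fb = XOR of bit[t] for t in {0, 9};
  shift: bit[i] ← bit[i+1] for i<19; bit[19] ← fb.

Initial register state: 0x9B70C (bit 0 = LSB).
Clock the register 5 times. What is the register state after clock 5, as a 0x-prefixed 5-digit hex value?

reg_0 = 0x9B70C
clock 1: out=0, reg = 0xCDB86
clock 2: out=0, reg = 0xE6DC3
clock 3: out=1, reg = 0xF36E1
clock 4: out=1, reg = 0x79B70
clock 5: out=0, reg = 0xBCDB8

0xBCDB8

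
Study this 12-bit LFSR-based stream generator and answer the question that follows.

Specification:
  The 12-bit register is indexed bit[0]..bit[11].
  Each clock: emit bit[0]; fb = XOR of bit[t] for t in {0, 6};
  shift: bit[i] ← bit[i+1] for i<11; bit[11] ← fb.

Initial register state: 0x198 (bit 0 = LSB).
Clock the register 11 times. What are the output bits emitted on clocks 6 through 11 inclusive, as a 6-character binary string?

reg_0 = 0x198
clock 1: out=0, reg = 0x0CC
clock 2: out=0, reg = 0x866
clock 3: out=0, reg = 0xC33
clock 4: out=1, reg = 0xE19
clock 5: out=1, reg = 0xF0C
clock 6: out=0, reg = 0x786
clock 7: out=0, reg = 0x3C3
clock 8: out=1, reg = 0x1E1
clock 9: out=1, reg = 0x0F0
clock 10: out=0, reg = 0x878
clock 11: out=0, reg = 0xC3C

001100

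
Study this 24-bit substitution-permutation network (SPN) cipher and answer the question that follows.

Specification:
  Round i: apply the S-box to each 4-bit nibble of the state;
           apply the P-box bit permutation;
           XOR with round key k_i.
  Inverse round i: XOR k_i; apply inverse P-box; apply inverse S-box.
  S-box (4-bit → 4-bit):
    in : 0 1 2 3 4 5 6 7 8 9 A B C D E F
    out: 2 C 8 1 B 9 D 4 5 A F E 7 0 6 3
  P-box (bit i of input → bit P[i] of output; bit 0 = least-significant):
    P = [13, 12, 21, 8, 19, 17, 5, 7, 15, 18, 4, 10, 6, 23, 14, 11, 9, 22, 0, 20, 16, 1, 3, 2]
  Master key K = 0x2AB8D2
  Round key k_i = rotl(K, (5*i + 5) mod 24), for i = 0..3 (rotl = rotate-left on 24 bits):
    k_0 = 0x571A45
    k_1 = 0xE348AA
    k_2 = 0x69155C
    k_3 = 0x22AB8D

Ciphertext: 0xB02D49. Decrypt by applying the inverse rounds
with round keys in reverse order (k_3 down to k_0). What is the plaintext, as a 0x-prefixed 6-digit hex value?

s_0 = ciphertext = 0xB02D49
s_1 = InvRound(s_0, k_3) = 0x25F59D
s_2 = InvRound(s_1, k_2) = 0xDE8F53
s_3 = InvRound(s_2, k_1) = 0x868A61
s_4 = InvRound(s_3, k_0) = 0x590370

0x590370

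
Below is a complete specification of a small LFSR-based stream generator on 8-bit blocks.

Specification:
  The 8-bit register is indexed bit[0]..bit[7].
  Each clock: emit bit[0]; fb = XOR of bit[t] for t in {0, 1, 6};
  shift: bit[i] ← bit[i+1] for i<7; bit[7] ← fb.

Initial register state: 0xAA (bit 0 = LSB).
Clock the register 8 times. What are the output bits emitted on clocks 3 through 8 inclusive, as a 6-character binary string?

reg_0 = 0xAA
clock 1: out=0, reg = 0xD5
clock 2: out=1, reg = 0x6A
clock 3: out=0, reg = 0x35
clock 4: out=1, reg = 0x9A
clock 5: out=0, reg = 0xCD
clock 6: out=1, reg = 0x66
clock 7: out=0, reg = 0x33
clock 8: out=1, reg = 0x19

010101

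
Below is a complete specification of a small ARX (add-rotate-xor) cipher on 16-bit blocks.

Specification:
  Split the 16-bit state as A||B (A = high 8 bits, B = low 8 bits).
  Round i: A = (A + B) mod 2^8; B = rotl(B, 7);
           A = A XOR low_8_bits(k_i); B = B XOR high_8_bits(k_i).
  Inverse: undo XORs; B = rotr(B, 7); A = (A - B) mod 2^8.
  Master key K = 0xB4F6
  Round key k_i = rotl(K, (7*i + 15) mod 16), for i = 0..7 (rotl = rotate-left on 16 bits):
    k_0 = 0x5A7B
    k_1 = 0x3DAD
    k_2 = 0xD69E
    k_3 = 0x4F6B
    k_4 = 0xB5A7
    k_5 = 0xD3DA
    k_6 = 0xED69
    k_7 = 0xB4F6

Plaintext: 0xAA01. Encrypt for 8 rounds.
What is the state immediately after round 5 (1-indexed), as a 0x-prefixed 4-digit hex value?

0x7BAD

s_0 = plaintext = 0xAA01
s_1 = Round(s_0, k_0) = 0xD0DA
s_2 = Round(s_1, k_1) = 0x0750
s_3 = Round(s_2, k_2) = 0xC9FE
s_4 = Round(s_3, k_3) = 0xAC30
s_5 = Round(s_4, k_4) = 0x7BAD
s_6 = Round(s_5, k_5) = 0xF205
s_7 = Round(s_6, k_6) = 0x9E6F
s_8 = Round(s_7, k_7) = 0xFB03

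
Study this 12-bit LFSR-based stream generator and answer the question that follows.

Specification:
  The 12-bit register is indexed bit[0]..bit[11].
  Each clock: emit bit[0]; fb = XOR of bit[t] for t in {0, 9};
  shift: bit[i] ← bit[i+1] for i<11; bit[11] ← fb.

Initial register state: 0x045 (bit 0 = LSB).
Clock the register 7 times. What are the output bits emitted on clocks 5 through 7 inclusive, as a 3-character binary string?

reg_0 = 0x045
clock 1: out=1, reg = 0x822
clock 2: out=0, reg = 0x411
clock 3: out=1, reg = 0xA08
clock 4: out=0, reg = 0xD04
clock 5: out=0, reg = 0x682
clock 6: out=0, reg = 0xB41
clock 7: out=1, reg = 0x5A0

001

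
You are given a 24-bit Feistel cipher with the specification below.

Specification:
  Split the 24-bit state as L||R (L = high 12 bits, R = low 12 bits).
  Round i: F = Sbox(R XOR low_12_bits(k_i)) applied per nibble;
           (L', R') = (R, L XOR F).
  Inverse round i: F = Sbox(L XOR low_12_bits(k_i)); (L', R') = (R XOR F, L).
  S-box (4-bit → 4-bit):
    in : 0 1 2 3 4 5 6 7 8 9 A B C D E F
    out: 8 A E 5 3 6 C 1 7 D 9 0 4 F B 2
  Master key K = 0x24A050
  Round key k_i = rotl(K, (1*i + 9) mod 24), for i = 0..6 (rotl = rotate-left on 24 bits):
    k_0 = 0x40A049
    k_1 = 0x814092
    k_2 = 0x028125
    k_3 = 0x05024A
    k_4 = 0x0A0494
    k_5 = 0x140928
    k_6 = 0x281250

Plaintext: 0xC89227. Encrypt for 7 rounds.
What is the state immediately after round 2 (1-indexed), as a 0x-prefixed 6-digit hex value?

s_0 = plaintext = 0xC89227
s_1 = Round(s_0, k_0) = 0x227242
s_2 = Round(s_1, k_1) = 0x242CDF
s_3 = Round(s_2, k_2) = 0xCDFD6B
s_4 = Round(s_3, k_3) = 0xD6BE35
s_5 = Round(s_4, k_4) = 0xE354F1
s_6 = Round(s_5, k_5) = 0x4F11C8
s_7 = Round(s_6, k_6) = 0x1C8126

0x242CDF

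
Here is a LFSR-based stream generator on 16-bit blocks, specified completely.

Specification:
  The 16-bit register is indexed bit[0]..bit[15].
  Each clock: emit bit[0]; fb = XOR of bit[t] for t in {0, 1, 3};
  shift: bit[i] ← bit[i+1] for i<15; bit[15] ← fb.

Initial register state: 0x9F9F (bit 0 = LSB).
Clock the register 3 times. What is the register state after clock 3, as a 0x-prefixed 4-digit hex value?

0x73F3

reg_0 = 0x9F9F
clock 1: out=1, reg = 0xCFCF
clock 2: out=1, reg = 0xE7E7
clock 3: out=1, reg = 0x73F3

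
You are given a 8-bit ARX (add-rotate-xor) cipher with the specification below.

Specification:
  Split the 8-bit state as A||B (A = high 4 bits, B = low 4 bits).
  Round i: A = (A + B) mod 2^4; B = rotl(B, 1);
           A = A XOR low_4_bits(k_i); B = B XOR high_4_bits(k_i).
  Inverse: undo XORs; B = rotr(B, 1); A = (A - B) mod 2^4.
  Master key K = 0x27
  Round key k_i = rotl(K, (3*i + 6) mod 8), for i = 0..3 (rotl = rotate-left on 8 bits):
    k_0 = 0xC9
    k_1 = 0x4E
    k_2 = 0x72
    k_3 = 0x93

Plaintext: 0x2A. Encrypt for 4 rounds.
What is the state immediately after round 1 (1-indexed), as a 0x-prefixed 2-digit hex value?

s_0 = plaintext = 0x2A
s_1 = Round(s_0, k_0) = 0x59
s_2 = Round(s_1, k_1) = 0x07
s_3 = Round(s_2, k_2) = 0x59
s_4 = Round(s_3, k_3) = 0xDA

0x59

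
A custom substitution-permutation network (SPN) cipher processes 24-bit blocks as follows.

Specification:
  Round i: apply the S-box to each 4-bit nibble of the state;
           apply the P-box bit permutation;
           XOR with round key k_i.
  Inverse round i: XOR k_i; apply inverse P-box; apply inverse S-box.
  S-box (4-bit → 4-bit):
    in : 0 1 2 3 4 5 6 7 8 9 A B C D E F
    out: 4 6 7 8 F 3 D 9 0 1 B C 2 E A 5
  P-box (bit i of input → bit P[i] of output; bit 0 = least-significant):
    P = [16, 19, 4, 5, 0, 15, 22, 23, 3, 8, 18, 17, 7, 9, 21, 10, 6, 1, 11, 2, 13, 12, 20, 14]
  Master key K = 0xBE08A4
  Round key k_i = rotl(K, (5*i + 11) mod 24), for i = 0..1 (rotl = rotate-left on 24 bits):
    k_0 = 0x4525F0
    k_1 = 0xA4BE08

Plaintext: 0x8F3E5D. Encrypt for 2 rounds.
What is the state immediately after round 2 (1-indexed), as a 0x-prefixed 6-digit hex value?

0xBCC0D8

s_0 = plaintext = 0x8F3E5D
s_1 = Round(s_0, k_0) = 0x4FA881
s_2 = Round(s_1, k_1) = 0xBCC0D8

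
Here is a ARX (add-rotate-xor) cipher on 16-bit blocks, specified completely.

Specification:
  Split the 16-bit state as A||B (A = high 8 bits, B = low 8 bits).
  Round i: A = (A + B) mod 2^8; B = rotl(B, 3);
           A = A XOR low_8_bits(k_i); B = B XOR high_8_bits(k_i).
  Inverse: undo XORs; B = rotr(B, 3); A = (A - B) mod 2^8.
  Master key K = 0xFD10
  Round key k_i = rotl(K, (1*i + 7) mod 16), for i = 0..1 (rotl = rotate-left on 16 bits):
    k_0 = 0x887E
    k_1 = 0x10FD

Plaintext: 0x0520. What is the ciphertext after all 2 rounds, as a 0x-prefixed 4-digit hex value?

s_0 = plaintext = 0x0520
s_1 = Round(s_0, k_0) = 0x5B89
s_2 = Round(s_1, k_1) = 0x195C

0x195C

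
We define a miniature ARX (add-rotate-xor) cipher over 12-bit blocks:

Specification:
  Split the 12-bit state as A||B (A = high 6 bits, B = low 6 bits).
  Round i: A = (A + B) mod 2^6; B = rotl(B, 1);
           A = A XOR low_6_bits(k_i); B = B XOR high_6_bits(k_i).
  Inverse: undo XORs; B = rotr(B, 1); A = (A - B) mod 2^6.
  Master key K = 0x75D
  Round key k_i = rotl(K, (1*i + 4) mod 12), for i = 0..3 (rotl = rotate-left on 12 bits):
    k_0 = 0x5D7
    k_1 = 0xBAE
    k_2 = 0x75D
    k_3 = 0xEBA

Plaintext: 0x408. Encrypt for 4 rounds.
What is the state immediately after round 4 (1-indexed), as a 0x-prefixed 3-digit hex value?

s_0 = plaintext = 0x408
s_1 = Round(s_0, k_0) = 0x3C7
s_2 = Round(s_1, k_1) = 0xE20
s_3 = Round(s_2, k_2) = 0x15C
s_4 = Round(s_3, k_3) = 0x6C2

0x6C2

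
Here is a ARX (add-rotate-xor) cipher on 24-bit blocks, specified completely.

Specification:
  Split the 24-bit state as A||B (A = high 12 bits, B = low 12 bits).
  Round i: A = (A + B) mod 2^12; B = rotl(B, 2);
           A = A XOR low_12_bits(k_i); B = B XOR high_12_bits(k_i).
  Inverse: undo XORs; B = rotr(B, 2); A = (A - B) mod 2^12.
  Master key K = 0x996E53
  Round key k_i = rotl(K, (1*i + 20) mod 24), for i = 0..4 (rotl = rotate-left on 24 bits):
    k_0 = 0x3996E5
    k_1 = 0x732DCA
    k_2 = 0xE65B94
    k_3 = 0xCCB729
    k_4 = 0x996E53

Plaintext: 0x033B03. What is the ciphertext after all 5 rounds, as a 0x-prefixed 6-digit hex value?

0x399782

s_0 = plaintext = 0x033B03
s_1 = Round(s_0, k_0) = 0xDD3F97
s_2 = Round(s_1, k_1) = 0x0A096D
s_3 = Round(s_2, k_2) = 0x199BD3
s_4 = Round(s_3, k_3) = 0xA45385
s_5 = Round(s_4, k_4) = 0x399782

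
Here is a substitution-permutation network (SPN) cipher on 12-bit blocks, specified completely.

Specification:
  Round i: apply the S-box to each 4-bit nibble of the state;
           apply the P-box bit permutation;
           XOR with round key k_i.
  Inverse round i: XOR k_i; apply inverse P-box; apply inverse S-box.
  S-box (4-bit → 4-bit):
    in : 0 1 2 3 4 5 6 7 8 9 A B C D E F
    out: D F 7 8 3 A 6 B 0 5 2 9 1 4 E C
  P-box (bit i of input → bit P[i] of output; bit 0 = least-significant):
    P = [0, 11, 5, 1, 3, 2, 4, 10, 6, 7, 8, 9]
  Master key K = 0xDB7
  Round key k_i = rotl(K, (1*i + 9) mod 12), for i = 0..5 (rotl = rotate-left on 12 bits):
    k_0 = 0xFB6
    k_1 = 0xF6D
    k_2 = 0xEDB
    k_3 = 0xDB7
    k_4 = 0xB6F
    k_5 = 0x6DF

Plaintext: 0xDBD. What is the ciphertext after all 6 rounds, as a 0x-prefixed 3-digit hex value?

s_0 = plaintext = 0xDBD
s_1 = Round(s_0, k_0) = 0xA9E
s_2 = Round(s_1, k_1) = 0x7D7
s_3 = Round(s_2, k_2) = 0x408
s_4 = Round(s_3, k_3) = 0x96F
s_5 = Round(s_4, k_4) = 0xA19
s_6 = Round(s_5, k_5) = 0x262

0x262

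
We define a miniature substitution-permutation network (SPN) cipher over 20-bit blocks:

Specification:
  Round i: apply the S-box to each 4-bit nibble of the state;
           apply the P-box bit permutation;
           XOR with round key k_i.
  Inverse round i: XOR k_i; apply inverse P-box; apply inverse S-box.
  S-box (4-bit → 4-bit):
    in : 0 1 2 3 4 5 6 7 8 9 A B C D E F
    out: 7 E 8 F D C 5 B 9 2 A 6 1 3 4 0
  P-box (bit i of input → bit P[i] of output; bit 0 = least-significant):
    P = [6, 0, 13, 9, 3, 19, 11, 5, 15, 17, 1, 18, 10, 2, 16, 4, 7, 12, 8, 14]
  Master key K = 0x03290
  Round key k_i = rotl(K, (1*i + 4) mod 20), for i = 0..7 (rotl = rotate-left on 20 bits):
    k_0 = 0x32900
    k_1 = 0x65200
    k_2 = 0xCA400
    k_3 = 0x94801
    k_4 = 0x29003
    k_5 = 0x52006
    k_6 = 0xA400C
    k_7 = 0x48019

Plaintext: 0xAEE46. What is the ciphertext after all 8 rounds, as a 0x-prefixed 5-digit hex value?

0x29212

s_0 = plaintext = 0xAEE46
s_1 = Round(s_0, k_0) = 0x2516A
s_2 = Round(s_1, k_1) = 0x1181B
s_3 = Round(s_2, k_2) = 0x15D35
s_4 = Round(s_3, k_3) = 0x2B339
s_5 = Round(s_4, k_4) = 0xD582C
s_6 = Round(s_5, k_5) = 0x0B0F6
s_7 = Round(s_6, k_6) = 0x9F1CA
s_8 = Round(s_7, k_7) = 0x29212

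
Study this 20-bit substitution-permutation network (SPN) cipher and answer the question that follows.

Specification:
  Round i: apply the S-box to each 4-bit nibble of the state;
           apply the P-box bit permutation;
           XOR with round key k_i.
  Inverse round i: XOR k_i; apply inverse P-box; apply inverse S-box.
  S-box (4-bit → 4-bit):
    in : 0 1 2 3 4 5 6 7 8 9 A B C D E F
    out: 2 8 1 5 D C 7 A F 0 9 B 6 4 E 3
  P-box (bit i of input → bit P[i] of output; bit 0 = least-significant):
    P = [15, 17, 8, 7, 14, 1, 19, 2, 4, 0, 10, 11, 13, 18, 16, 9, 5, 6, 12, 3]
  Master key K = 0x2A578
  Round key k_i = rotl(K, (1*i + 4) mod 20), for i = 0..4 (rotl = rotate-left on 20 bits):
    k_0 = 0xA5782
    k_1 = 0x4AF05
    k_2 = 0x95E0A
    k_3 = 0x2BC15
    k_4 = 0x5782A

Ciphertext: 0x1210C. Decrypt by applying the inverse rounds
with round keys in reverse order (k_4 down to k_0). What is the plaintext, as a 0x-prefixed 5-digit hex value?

s_0 = ciphertext = 0x1210C
s_1 = InvRound(s_0, k_4) = 0x301BD
s_2 = InvRound(s_1, k_3) = 0x43594
s_3 = InvRound(s_2, k_2) = 0x18A85
s_4 = InvRound(s_3, k_1) = 0x96D95
s_5 = InvRound(s_4, k_0) = 0xD4B70

0xD4B70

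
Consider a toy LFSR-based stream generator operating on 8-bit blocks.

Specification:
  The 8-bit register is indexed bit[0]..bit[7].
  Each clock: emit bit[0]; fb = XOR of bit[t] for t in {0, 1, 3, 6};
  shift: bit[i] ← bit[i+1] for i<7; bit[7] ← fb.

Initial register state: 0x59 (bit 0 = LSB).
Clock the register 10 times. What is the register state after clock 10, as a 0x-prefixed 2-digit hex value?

0xF4

reg_0 = 0x59
clock 1: out=1, reg = 0xAC
clock 2: out=0, reg = 0xD6
clock 3: out=0, reg = 0x6B
clock 4: out=1, reg = 0x35
clock 5: out=1, reg = 0x9A
clock 6: out=0, reg = 0x4D
clock 7: out=1, reg = 0xA6
clock 8: out=0, reg = 0xD3
clock 9: out=1, reg = 0xE9
clock 10: out=1, reg = 0xF4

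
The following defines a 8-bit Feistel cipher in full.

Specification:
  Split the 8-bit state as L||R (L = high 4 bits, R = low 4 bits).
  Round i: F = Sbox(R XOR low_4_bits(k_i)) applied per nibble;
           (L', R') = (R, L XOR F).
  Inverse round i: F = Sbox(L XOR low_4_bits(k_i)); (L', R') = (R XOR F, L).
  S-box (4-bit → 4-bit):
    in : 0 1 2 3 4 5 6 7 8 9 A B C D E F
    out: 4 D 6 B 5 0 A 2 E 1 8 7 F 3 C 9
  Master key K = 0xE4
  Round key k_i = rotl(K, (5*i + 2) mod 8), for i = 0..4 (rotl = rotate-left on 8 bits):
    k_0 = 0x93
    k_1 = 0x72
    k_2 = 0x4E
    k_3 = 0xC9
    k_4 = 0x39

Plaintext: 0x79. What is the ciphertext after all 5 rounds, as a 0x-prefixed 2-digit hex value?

0x14

s_0 = plaintext = 0x79
s_1 = Round(s_0, k_0) = 0x9F
s_2 = Round(s_1, k_1) = 0xFA
s_3 = Round(s_2, k_2) = 0xAA
s_4 = Round(s_3, k_3) = 0xA1
s_5 = Round(s_4, k_4) = 0x14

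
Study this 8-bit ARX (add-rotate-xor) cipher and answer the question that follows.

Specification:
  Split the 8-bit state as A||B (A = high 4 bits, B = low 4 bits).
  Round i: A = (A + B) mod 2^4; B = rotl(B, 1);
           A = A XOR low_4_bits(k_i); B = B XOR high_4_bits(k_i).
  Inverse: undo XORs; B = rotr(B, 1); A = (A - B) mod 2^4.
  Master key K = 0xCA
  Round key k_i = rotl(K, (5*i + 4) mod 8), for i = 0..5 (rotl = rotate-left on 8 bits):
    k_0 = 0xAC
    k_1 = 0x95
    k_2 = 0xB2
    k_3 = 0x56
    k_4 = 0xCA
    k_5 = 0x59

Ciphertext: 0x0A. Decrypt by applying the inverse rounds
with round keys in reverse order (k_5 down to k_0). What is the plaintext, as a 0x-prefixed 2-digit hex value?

s_0 = ciphertext = 0x0A
s_1 = InvRound(s_0, k_5) = 0xAF
s_2 = InvRound(s_1, k_4) = 0x79
s_3 = InvRound(s_2, k_3) = 0xB6
s_4 = InvRound(s_3, k_2) = 0xBE
s_5 = InvRound(s_4, k_1) = 0x3B
s_6 = InvRound(s_5, k_0) = 0x78

0x78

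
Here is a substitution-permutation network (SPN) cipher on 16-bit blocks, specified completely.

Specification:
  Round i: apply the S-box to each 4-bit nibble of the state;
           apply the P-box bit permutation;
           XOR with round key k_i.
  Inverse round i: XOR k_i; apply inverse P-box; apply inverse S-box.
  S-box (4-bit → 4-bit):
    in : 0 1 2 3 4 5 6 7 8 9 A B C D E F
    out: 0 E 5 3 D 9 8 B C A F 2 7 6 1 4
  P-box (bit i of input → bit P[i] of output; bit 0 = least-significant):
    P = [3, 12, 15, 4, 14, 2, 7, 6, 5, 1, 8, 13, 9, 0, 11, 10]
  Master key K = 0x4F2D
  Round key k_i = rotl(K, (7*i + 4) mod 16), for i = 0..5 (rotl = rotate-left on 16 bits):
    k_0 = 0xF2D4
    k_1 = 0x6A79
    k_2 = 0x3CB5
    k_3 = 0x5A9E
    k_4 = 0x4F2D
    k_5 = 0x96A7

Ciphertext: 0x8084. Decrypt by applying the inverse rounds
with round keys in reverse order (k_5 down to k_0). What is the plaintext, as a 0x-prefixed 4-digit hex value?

s_0 = ciphertext = 0x8084
s_1 = InvRound(s_0, k_5) = 0x730B
s_2 = InvRound(s_1, k_4) = 0x87BB
s_3 = InvRound(s_2, k_3) = 0x123D
s_4 = InvRound(s_3, k_2) = 0x46FE
s_5 = InvRound(s_4, k_1) = 0x19D0
s_6 = InvRound(s_5, k_0) = 0x283F

0x283F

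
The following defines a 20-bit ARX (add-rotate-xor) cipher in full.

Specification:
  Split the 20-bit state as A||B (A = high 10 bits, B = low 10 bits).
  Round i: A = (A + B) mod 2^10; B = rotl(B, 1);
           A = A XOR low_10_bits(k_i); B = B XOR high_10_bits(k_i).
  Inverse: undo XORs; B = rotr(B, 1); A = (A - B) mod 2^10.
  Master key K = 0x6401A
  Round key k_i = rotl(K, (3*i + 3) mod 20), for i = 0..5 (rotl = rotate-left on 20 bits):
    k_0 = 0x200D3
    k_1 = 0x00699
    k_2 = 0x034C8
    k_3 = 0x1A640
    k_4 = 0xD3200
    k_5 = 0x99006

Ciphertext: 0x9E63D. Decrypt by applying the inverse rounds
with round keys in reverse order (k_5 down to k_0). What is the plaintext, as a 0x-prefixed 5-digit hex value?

s_0 = ciphertext = 0x9E63D
s_1 = InvRound(s_0, k_5) = 0x14E2C
s_2 = InvRound(s_1, k_4) = 0x68CB0
s_3 = InvRound(s_2, k_3) = 0x5DE6C
s_4 = InvRound(s_3, k_2) = 0xA3F30
s_5 = InvRound(s_4, k_1) = 0x1FB98
s_6 = InvRound(s_5, k_0) = 0xC858C

0xC858C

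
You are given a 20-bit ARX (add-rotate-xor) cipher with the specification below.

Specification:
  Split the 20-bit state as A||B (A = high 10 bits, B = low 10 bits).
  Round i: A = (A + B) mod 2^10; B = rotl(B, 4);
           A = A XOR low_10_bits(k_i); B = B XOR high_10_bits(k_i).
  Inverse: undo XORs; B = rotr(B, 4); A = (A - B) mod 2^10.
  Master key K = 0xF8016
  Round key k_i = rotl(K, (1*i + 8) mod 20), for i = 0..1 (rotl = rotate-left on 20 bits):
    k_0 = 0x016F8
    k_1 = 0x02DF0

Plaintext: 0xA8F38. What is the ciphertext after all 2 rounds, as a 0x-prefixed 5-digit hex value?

s_0 = plaintext = 0xA8F38
s_1 = Round(s_0, k_0) = 0xC8F89
s_2 = Round(s_1, k_1) = 0xD7095

0xD7095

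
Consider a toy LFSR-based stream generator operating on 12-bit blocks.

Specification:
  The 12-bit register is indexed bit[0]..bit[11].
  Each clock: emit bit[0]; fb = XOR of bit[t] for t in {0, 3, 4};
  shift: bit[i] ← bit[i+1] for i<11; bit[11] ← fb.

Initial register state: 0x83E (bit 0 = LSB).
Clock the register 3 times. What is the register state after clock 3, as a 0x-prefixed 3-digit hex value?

reg_0 = 0x83E
clock 1: out=0, reg = 0x41F
clock 2: out=1, reg = 0xA0F
clock 3: out=1, reg = 0x507

0x507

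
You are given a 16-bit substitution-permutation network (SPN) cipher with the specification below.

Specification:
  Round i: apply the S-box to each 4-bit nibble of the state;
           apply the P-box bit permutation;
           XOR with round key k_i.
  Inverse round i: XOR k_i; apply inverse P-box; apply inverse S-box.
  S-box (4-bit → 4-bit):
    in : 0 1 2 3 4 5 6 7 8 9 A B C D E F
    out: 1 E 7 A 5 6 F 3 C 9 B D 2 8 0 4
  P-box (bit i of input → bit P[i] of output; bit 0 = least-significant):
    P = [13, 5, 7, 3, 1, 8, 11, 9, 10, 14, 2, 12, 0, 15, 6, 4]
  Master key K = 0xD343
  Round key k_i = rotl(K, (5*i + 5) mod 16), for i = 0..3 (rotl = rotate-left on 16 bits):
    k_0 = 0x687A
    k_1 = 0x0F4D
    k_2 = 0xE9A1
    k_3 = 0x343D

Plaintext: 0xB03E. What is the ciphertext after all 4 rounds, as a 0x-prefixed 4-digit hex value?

0x9FC1

s_0 = plaintext = 0xB03E
s_1 = Round(s_0, k_0) = 0x6F2B
s_2 = Round(s_1, k_1) = 0xA692
s_3 = Round(s_2, k_2) = 0x1F16
s_4 = Round(s_3, k_3) = 0x9FC1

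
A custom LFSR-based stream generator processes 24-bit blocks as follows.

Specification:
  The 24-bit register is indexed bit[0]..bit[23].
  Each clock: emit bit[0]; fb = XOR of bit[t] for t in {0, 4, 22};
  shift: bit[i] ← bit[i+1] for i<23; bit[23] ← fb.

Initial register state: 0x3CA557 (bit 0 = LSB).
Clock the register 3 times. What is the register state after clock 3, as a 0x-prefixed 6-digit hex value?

reg_0 = 0x3CA557
clock 1: out=1, reg = 0x1E52AB
clock 2: out=1, reg = 0x8F2955
clock 3: out=1, reg = 0x4794AA

0x4794AA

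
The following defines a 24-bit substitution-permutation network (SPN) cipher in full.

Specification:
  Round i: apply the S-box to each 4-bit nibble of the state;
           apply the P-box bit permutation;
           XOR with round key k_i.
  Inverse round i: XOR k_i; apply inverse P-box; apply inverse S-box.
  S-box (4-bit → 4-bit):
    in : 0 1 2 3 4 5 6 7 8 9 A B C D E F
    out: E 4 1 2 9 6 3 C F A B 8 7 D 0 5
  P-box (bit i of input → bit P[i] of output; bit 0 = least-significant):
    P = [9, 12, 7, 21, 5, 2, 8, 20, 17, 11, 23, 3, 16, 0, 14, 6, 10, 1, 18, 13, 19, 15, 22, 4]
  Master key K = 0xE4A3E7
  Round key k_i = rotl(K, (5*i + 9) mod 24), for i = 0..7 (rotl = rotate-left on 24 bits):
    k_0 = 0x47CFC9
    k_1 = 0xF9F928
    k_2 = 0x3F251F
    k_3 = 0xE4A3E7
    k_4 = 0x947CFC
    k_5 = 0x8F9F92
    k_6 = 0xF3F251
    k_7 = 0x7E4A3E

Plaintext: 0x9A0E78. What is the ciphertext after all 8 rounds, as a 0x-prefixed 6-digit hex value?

s_0 = plaintext = 0x9A0E78
s_1 = Round(s_0, k_0) = 0x77381A
s_2 = Round(s_1, k_1) = 0x1FC231
s_3 = Round(s_2, k_2) = 0x78619A
s_4 = Round(s_3, k_3) = 0x1195F0
s_5 = Round(s_4, k_4) = 0x70651D
s_6 = Round(s_5, k_5) = 0x6AB401
s_7 = Round(s_6, k_6) = 0xE9579F
s_8 = Round(s_7, k_7) = 0xEE28B1

0xEE28B1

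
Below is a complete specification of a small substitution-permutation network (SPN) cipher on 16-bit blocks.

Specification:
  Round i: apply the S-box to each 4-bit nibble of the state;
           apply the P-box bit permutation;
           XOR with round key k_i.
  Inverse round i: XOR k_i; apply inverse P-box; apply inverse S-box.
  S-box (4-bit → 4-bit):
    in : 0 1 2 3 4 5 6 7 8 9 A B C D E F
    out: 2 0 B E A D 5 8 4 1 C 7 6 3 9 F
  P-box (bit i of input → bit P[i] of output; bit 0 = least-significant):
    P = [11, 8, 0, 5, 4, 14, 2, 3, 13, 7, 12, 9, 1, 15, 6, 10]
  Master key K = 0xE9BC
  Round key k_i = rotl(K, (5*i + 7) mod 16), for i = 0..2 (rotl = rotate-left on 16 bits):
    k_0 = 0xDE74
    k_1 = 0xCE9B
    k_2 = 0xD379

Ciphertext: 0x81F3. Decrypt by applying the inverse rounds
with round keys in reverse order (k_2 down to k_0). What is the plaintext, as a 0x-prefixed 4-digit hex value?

0xC7E8

s_0 = ciphertext = 0x81F3
s_1 = InvRound(s_0, k_2) = 0x9341
s_2 = InvRound(s_1, k_1) = 0x5C2D
s_3 = InvRound(s_2, k_0) = 0xC7E8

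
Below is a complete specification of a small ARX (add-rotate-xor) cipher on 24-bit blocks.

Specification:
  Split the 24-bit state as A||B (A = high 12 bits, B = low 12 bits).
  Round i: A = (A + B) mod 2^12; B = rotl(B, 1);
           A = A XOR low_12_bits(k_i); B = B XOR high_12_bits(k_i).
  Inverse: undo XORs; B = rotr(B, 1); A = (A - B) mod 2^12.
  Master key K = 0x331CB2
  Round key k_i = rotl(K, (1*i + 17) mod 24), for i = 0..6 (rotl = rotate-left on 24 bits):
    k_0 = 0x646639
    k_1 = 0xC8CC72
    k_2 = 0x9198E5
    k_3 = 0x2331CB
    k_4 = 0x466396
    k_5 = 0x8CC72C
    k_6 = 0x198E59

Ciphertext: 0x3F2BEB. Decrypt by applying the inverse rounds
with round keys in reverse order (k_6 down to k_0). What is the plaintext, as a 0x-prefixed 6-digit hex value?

0x209E74

s_0 = ciphertext = 0x3F2BEB
s_1 = InvRound(s_0, k_6) = 0x072D39
s_2 = InvRound(s_1, k_5) = 0xC64AFA
s_3 = InvRound(s_2, k_4) = 0x8A474E
s_4 = InvRound(s_3, k_3) = 0xEB1ABE
s_5 = InvRound(s_4, k_2) = 0xC819D3
s_6 = InvRound(s_5, k_1) = 0x644AAF
s_7 = InvRound(s_6, k_0) = 0x209E74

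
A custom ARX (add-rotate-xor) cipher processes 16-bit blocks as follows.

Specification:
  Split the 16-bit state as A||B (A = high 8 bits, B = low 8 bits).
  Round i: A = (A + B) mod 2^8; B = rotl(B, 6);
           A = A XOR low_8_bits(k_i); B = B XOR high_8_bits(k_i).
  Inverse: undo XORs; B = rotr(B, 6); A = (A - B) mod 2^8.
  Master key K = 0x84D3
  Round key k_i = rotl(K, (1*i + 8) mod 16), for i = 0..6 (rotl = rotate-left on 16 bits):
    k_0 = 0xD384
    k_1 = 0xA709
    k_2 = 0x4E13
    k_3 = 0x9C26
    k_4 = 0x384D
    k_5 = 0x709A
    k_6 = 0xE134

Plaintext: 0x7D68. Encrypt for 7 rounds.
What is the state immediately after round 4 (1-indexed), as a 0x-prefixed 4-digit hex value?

s_0 = plaintext = 0x7D68
s_1 = Round(s_0, k_0) = 0x61C9
s_2 = Round(s_1, k_1) = 0x23D5
s_3 = Round(s_2, k_2) = 0xEB3B
s_4 = Round(s_3, k_3) = 0x0052
s_5 = Round(s_4, k_4) = 0x1FAC
s_6 = Round(s_5, k_5) = 0x515B
s_7 = Round(s_6, k_6) = 0x9837

0x0052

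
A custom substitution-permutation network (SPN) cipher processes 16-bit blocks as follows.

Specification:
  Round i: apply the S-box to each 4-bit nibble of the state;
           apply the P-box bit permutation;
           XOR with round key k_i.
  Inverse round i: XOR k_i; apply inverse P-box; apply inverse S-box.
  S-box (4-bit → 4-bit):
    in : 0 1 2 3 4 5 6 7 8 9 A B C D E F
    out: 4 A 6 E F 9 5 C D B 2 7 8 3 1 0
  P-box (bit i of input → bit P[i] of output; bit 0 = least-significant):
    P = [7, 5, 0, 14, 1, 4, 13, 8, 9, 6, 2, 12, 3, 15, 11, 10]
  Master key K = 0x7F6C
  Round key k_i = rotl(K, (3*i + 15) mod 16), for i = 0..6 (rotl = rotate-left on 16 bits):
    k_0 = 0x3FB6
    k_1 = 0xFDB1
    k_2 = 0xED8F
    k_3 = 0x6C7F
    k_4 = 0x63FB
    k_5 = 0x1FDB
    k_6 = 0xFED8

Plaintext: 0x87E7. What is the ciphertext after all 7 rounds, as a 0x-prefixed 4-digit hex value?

0x1D49

s_0 = plaintext = 0x87E7
s_1 = Round(s_0, k_0) = 0x63B9
s_2 = Round(s_1, k_1) = 0x854F
s_3 = Round(s_2, k_2) = 0xD295
s_4 = Round(s_3, k_3) = 0xADA1
s_5 = Round(s_4, k_4) = 0xA18B
s_6 = Round(s_5, k_5) = 0xAE38
s_7 = Round(s_6, k_6) = 0x1D49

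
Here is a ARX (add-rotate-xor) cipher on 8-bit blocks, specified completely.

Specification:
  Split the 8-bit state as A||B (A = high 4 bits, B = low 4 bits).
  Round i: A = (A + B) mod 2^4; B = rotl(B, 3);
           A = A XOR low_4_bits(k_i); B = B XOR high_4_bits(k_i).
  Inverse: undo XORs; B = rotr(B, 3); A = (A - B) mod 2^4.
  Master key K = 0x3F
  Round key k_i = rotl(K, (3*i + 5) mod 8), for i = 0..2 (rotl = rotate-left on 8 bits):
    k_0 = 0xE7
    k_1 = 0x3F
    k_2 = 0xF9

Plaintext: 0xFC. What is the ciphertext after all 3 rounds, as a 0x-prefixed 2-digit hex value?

s_0 = plaintext = 0xFC
s_1 = Round(s_0, k_0) = 0xC8
s_2 = Round(s_1, k_1) = 0xB7
s_3 = Round(s_2, k_2) = 0xB4

0xB4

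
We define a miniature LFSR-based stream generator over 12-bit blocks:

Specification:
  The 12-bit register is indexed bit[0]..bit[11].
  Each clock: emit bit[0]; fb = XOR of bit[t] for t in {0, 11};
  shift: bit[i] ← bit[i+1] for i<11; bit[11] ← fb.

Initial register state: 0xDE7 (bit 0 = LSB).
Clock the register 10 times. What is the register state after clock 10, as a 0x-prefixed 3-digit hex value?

0x28B

reg_0 = 0xDE7
clock 1: out=1, reg = 0x6F3
clock 2: out=1, reg = 0xB79
clock 3: out=1, reg = 0x5BC
clock 4: out=0, reg = 0x2DE
clock 5: out=0, reg = 0x16F
clock 6: out=1, reg = 0x8B7
clock 7: out=1, reg = 0x45B
clock 8: out=1, reg = 0xA2D
clock 9: out=1, reg = 0x516
clock 10: out=0, reg = 0x28B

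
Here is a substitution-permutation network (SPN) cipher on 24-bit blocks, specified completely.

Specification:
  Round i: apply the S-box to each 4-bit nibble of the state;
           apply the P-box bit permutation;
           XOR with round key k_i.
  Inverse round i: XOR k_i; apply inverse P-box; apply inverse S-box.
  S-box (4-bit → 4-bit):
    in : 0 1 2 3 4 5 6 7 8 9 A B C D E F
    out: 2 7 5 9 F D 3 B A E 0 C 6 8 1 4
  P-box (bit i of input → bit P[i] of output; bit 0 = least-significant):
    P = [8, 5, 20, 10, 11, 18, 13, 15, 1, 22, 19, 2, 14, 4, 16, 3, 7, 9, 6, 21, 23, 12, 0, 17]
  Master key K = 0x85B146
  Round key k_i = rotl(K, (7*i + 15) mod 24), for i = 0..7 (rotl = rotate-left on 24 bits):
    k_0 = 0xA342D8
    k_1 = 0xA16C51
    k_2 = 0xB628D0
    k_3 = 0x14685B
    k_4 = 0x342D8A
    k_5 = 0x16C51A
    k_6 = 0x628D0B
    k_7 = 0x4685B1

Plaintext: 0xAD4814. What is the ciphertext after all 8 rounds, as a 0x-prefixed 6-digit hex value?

s_0 = plaintext = 0xAD4814
s_1 = Round(s_0, k_0) = 0xD62FE4
s_2 = Round(s_1, k_1) = 0xBA23F1
s_3 = Round(s_2, k_2) = 0xA549F7
s_4 = Round(s_3, k_3) = 0x7D0DA7
s_5 = Round(s_4, k_4) = 0x9638BE
s_6 = Round(s_5, k_5) = 0x543697
s_7 = Round(s_6, k_6) = 0x846AE0
s_8 = Round(s_7, k_7) = 0x64DF41

0x64DF41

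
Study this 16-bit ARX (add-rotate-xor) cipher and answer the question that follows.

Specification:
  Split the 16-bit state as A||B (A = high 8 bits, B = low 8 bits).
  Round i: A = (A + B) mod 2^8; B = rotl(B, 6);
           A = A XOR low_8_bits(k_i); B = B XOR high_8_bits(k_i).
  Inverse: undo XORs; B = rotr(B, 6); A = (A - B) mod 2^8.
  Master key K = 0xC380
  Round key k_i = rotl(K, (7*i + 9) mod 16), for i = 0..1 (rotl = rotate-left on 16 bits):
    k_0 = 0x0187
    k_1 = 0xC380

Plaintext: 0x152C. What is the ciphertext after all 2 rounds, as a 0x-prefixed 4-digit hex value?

0x5041

s_0 = plaintext = 0x152C
s_1 = Round(s_0, k_0) = 0xC60A
s_2 = Round(s_1, k_1) = 0x5041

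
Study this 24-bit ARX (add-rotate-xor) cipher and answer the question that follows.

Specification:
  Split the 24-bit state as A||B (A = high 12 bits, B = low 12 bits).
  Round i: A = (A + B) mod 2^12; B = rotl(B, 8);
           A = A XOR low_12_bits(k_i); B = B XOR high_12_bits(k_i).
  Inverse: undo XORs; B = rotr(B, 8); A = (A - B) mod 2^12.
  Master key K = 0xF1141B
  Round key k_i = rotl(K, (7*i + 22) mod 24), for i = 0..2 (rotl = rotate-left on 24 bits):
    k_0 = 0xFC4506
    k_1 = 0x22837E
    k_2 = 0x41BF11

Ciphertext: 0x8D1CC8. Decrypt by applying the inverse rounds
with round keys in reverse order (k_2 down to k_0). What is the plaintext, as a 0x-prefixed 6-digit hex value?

0x123CBE

s_0 = ciphertext = 0x8D1CC8
s_1 = InvRound(s_0, k_2) = 0xA88D38
s_2 = InvRound(s_1, k_1) = 0x8E710F
s_3 = InvRound(s_2, k_0) = 0x123CBE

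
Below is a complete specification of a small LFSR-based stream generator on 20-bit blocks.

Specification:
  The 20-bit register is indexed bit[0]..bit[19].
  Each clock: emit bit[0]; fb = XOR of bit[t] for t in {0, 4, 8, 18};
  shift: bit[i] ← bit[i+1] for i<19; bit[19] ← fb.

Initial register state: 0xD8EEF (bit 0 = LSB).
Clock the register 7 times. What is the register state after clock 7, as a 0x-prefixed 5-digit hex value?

reg_0 = 0xD8EEF
clock 1: out=1, reg = 0x6C777
clock 2: out=1, reg = 0x363BB
clock 3: out=1, reg = 0x9B1DD
clock 4: out=1, reg = 0xCD8EE
clock 5: out=0, reg = 0xE6C77
clock 6: out=1, reg = 0xF363B
clock 7: out=1, reg = 0xF9B1D

0xF9B1D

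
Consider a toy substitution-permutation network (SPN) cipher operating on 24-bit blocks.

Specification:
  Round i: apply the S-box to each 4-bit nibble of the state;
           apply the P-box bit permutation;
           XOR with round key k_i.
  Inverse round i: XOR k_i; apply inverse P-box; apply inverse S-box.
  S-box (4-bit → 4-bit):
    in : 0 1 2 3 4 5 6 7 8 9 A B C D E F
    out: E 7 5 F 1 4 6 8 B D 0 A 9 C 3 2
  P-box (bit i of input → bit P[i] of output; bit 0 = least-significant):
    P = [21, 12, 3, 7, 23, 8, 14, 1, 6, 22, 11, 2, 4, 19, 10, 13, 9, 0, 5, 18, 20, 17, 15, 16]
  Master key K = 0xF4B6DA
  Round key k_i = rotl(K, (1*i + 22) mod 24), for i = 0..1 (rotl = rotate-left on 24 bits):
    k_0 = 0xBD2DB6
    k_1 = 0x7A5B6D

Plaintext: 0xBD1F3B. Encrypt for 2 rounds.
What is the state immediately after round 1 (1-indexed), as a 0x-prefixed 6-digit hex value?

s_0 = plaintext = 0xBD1F3B
s_1 = Round(s_0, k_0) = 0x727804
s_2 = Round(s_1, k_1) = 0x1B380B

0x727804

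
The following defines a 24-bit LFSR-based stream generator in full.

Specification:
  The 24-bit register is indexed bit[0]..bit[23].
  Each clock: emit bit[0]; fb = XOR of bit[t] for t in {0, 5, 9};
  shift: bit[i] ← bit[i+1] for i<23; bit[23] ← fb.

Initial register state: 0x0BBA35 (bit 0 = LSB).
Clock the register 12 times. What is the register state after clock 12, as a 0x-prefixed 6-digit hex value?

reg_0 = 0x0BBA35
clock 1: out=1, reg = 0x85DD1A
clock 2: out=0, reg = 0x42EE8D
clock 3: out=1, reg = 0x217746
clock 4: out=0, reg = 0x90BBA3
clock 5: out=1, reg = 0xC85DD1
clock 6: out=1, reg = 0xE42EE8
clock 7: out=0, reg = 0x721774
clock 8: out=0, reg = 0x390BBA
clock 9: out=0, reg = 0x1C85DD
clock 10: out=1, reg = 0x8E42EE
clock 11: out=0, reg = 0x472177
clock 12: out=1, reg = 0x2390BB

0x2390BB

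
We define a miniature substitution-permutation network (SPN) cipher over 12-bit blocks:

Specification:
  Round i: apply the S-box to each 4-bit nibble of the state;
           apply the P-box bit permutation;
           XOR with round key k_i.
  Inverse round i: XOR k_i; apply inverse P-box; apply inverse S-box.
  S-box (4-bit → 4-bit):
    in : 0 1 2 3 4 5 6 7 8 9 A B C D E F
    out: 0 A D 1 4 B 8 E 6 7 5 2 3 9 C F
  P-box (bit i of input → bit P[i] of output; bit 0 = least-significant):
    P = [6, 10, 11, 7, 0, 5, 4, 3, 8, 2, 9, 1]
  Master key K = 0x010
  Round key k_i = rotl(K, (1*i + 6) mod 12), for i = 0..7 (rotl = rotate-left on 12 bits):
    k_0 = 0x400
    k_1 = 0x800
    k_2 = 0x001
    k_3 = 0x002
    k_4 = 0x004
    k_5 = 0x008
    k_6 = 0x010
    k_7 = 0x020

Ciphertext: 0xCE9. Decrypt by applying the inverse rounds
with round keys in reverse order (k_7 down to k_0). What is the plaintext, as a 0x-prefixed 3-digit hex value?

0xF73

s_0 = ciphertext = 0xCE9
s_1 = InvRound(s_0, k_7) = 0x0DF
s_2 = InvRound(s_1, k_6) = 0x1DD
s_3 = InvRound(s_2, k_5) = 0xCAD
s_4 = InvRound(s_3, k_4) = 0x057
s_5 = InvRound(s_4, k_3) = 0xBA3
s_6 = InvRound(s_5, k_2) = 0x2BE
s_7 = InvRound(s_6, k_1) = 0x77E
s_8 = InvRound(s_7, k_0) = 0xF73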